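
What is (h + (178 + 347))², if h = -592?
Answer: 4489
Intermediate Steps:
(h + (178 + 347))² = (-592 + (178 + 347))² = (-592 + 525)² = (-67)² = 4489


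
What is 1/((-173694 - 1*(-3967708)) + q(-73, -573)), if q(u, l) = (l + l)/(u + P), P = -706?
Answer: 779/2955538052 ≈ 2.6357e-7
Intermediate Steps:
q(u, l) = 2*l/(-706 + u) (q(u, l) = (l + l)/(u - 706) = (2*l)/(-706 + u) = 2*l/(-706 + u))
1/((-173694 - 1*(-3967708)) + q(-73, -573)) = 1/((-173694 - 1*(-3967708)) + 2*(-573)/(-706 - 73)) = 1/((-173694 + 3967708) + 2*(-573)/(-779)) = 1/(3794014 + 2*(-573)*(-1/779)) = 1/(3794014 + 1146/779) = 1/(2955538052/779) = 779/2955538052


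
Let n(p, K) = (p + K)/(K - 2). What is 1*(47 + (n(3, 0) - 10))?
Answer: 71/2 ≈ 35.500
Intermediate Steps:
n(p, K) = (K + p)/(-2 + K)
1*(47 + (n(3, 0) - 10)) = 1*(47 + ((0 + 3)/(-2 + 0) - 10)) = 1*(47 + (3/(-2) - 10)) = 1*(47 + (-½*3 - 10)) = 1*(47 + (-3/2 - 10)) = 1*(47 - 23/2) = 1*(71/2) = 71/2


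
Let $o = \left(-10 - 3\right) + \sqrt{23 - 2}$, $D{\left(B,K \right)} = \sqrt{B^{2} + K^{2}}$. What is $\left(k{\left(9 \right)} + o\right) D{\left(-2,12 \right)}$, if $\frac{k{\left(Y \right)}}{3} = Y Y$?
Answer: $2 \sqrt{37} \left(230 + \sqrt{21}\right) \approx 2853.8$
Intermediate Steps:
$k{\left(Y \right)} = 3 Y^{2}$ ($k{\left(Y \right)} = 3 Y Y = 3 Y^{2}$)
$o = -13 + \sqrt{21} \approx -8.4174$
$\left(k{\left(9 \right)} + o\right) D{\left(-2,12 \right)} = \left(3 \cdot 9^{2} - \left(13 - \sqrt{21}\right)\right) \sqrt{\left(-2\right)^{2} + 12^{2}} = \left(3 \cdot 81 - \left(13 - \sqrt{21}\right)\right) \sqrt{4 + 144} = \left(243 - \left(13 - \sqrt{21}\right)\right) \sqrt{148} = \left(230 + \sqrt{21}\right) 2 \sqrt{37} = 2 \sqrt{37} \left(230 + \sqrt{21}\right)$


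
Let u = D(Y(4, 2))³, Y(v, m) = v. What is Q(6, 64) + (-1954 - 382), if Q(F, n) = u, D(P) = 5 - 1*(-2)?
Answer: -1993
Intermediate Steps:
D(P) = 7 (D(P) = 5 + 2 = 7)
u = 343 (u = 7³ = 343)
Q(F, n) = 343
Q(6, 64) + (-1954 - 382) = 343 + (-1954 - 382) = 343 - 2336 = -1993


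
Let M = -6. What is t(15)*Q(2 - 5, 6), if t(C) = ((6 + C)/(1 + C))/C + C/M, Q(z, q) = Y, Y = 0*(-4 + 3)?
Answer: 0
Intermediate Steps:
Y = 0 (Y = 0*(-1) = 0)
Q(z, q) = 0
t(C) = -C/6 + (6 + C)/(C*(1 + C)) (t(C) = ((6 + C)/(1 + C))/C + C/(-6) = ((6 + C)/(1 + C))/C + C*(-⅙) = (6 + C)/(C*(1 + C)) - C/6 = -C/6 + (6 + C)/(C*(1 + C)))
t(15)*Q(2 - 5, 6) = ((⅙)*(36 - 1*15² - 1*15³ + 6*15)/(15*(1 + 15)))*0 = ((⅙)*(1/15)*(36 - 1*225 - 1*3375 + 90)/16)*0 = ((⅙)*(1/15)*(1/16)*(36 - 225 - 3375 + 90))*0 = ((⅙)*(1/15)*(1/16)*(-3474))*0 = -193/80*0 = 0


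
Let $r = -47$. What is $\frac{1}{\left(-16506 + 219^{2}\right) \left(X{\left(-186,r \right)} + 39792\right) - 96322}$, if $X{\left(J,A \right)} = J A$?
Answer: $\frac{1}{1526540648} \approx 6.5508 \cdot 10^{-10}$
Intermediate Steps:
$X{\left(J,A \right)} = A J$
$\frac{1}{\left(-16506 + 219^{2}\right) \left(X{\left(-186,r \right)} + 39792\right) - 96322} = \frac{1}{\left(-16506 + 219^{2}\right) \left(\left(-47\right) \left(-186\right) + 39792\right) - 96322} = \frac{1}{\left(-16506 + 47961\right) \left(8742 + 39792\right) - 96322} = \frac{1}{31455 \cdot 48534 - 96322} = \frac{1}{1526636970 - 96322} = \frac{1}{1526540648}$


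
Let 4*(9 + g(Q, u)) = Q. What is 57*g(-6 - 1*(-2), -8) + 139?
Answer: -431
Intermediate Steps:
g(Q, u) = -9 + Q/4
57*g(-6 - 1*(-2), -8) + 139 = 57*(-9 + (-6 - 1*(-2))/4) + 139 = 57*(-9 + (-6 + 2)/4) + 139 = 57*(-9 + (1/4)*(-4)) + 139 = 57*(-9 - 1) + 139 = 57*(-10) + 139 = -570 + 139 = -431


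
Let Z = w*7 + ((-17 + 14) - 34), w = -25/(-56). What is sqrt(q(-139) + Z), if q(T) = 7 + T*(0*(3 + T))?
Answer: I*sqrt(430)/4 ≈ 5.1841*I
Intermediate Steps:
q(T) = 7 (q(T) = 7 + T*0 = 7 + 0 = 7)
w = 25/56 (w = -25*(-1/56) = 25/56 ≈ 0.44643)
Z = -271/8 (Z = (25/56)*7 + ((-17 + 14) - 34) = 25/8 + (-3 - 34) = 25/8 - 37 = -271/8 ≈ -33.875)
sqrt(q(-139) + Z) = sqrt(7 - 271/8) = sqrt(-215/8) = I*sqrt(430)/4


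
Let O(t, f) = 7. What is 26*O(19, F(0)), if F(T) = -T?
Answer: 182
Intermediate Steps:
26*O(19, F(0)) = 26*7 = 182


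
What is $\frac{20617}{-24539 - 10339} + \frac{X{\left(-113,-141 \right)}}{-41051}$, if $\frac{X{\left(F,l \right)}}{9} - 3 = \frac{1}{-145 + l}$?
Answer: $- \frac{60581168894}{102372039627} \approx -0.59177$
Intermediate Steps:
$X{\left(F,l \right)} = 27 + \frac{9}{-145 + l}$
$\frac{20617}{-24539 - 10339} + \frac{X{\left(-113,-141 \right)}}{-41051} = \frac{20617}{-24539 - 10339} + \frac{9 \frac{1}{-145 - 141} \left(-434 + 3 \left(-141\right)\right)}{-41051} = \frac{20617}{-34878} + \frac{9 \left(-434 - 423\right)}{-286} \left(- \frac{1}{41051}\right) = 20617 \left(- \frac{1}{34878}\right) + 9 \left(- \frac{1}{286}\right) \left(-857\right) \left(- \frac{1}{41051}\right) = - \frac{20617}{34878} + \frac{7713}{286} \left(- \frac{1}{41051}\right) = - \frac{20617}{34878} - \frac{7713}{11740586} = - \frac{60581168894}{102372039627}$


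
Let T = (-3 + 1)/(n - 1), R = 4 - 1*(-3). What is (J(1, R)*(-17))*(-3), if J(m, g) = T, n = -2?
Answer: 34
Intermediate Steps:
R = 7 (R = 4 + 3 = 7)
T = ⅔ (T = (-3 + 1)/(-2 - 1) = -2/(-3) = -2*(-⅓) = ⅔ ≈ 0.66667)
J(m, g) = ⅔
(J(1, R)*(-17))*(-3) = ((⅔)*(-17))*(-3) = -34/3*(-3) = 34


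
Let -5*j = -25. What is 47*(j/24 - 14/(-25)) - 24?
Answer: 7267/600 ≈ 12.112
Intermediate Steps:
j = 5 (j = -⅕*(-25) = 5)
47*(j/24 - 14/(-25)) - 24 = 47*(5/24 - 14/(-25)) - 24 = 47*(5*(1/24) - 14*(-1/25)) - 24 = 47*(5/24 + 14/25) - 24 = 47*(461/600) - 24 = 21667/600 - 24 = 7267/600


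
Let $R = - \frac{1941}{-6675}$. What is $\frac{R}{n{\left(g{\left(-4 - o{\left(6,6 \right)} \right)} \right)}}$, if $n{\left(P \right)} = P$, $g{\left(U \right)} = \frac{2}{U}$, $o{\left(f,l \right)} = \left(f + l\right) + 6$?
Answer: $- \frac{7117}{2225} \approx -3.1987$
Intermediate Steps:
$o{\left(f,l \right)} = 6 + f + l$
$R = \frac{647}{2225}$ ($R = \left(-1941\right) \left(- \frac{1}{6675}\right) = \frac{647}{2225} \approx 0.29079$)
$\frac{R}{n{\left(g{\left(-4 - o{\left(6,6 \right)} \right)} \right)}} = \frac{647}{2225 \frac{2}{-4 - \left(6 + 6 + 6\right)}} = \frac{647}{2225 \frac{2}{-4 - 18}} = \frac{647}{2225 \frac{2}{-22}} = \frac{647}{2225 \cdot 2 \left(- \frac{1}{22}\right)} = \frac{647}{2225 \left(- \frac{1}{11}\right)} = \frac{647}{2225} \left(-11\right) = - \frac{7117}{2225}$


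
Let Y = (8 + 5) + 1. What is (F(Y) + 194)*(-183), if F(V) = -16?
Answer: -32574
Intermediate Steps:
Y = 14 (Y = 13 + 1 = 14)
(F(Y) + 194)*(-183) = (-16 + 194)*(-183) = 178*(-183) = -32574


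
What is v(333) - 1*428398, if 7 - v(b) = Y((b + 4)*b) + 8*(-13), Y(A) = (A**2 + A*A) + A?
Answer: -25187646190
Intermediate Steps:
Y(A) = A + 2*A**2 (Y(A) = (A**2 + A**2) + A = 2*A**2 + A = A + 2*A**2)
v(b) = 111 - b*(1 + 2*b*(4 + b))*(4 + b) (v(b) = 7 - (((b + 4)*b)*(1 + 2*((b + 4)*b)) + 8*(-13)) = 7 - (((4 + b)*b)*(1 + 2*((4 + b)*b)) - 104) = 7 - ((b*(4 + b))*(1 + 2*(b*(4 + b))) - 104) = 7 - ((b*(4 + b))*(1 + 2*b*(4 + b)) - 104) = 7 - (b*(1 + 2*b*(4 + b))*(4 + b) - 104) = 7 - (-104 + b*(1 + 2*b*(4 + b))*(4 + b)) = 7 + (104 - b*(1 + 2*b*(4 + b))*(4 + b)) = 111 - b*(1 + 2*b*(4 + b))*(4 + b))
v(333) - 1*428398 = (111 - 1*333*(1 + 2*333*(4 + 333))*(4 + 333)) - 1*428398 = (111 - 1*333*(1 + 2*333*337)*337) - 428398 = (111 - 1*333*(1 + 224442)*337) - 428398 = (111 - 1*333*224443*337) - 428398 = (111 - 25187217903) - 428398 = -25187217792 - 428398 = -25187646190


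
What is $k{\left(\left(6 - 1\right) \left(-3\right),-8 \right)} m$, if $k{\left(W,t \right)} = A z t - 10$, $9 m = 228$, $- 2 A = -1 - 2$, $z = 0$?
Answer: $- \frac{760}{3} \approx -253.33$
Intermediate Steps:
$A = \frac{3}{2}$ ($A = - \frac{-1 - 2}{2} = \left(- \frac{1}{2}\right) \left(-3\right) = \frac{3}{2} \approx 1.5$)
$m = \frac{76}{3}$ ($m = \frac{1}{9} \cdot 228 = \frac{76}{3} \approx 25.333$)
$k{\left(W,t \right)} = -10$ ($k{\left(W,t \right)} = \frac{3}{2} \cdot 0 t - 10 = 0 t - 10 = 0 - 10 = -10$)
$k{\left(\left(6 - 1\right) \left(-3\right),-8 \right)} m = \left(-10\right) \frac{76}{3} = - \frac{760}{3}$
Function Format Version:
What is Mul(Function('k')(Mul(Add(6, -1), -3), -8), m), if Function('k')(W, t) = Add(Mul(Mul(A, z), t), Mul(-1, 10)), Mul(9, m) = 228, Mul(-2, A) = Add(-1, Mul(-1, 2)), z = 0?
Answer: Rational(-760, 3) ≈ -253.33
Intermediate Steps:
A = Rational(3, 2) (A = Mul(Rational(-1, 2), Add(-1, Mul(-1, 2))) = Mul(Rational(-1, 2), Add(-1, -2)) = Mul(Rational(-1, 2), -3) = Rational(3, 2) ≈ 1.5000)
m = Rational(76, 3) (m = Mul(Rational(1, 9), 228) = Rational(76, 3) ≈ 25.333)
Function('k')(W, t) = -10 (Function('k')(W, t) = Add(Mul(Mul(Rational(3, 2), 0), t), Mul(-1, 10)) = Add(Mul(0, t), -10) = Add(0, -10) = -10)
Mul(Function('k')(Mul(Add(6, -1), -3), -8), m) = Mul(-10, Rational(76, 3)) = Rational(-760, 3)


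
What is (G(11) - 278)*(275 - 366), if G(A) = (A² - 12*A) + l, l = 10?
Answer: 25389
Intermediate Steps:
G(A) = 10 + A² - 12*A (G(A) = (A² - 12*A) + 10 = 10 + A² - 12*A)
(G(11) - 278)*(275 - 366) = ((10 + 11² - 12*11) - 278)*(275 - 366) = ((10 + 121 - 132) - 278)*(-91) = (-1 - 278)*(-91) = -279*(-91) = 25389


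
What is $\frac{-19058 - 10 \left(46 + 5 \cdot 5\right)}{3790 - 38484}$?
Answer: $\frac{9884}{17347} \approx 0.56978$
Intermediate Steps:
$\frac{-19058 - 10 \left(46 + 5 \cdot 5\right)}{3790 - 38484} = \frac{-19058 - 10 \left(46 + 25\right)}{-34694} = \left(-19058 - 710\right) \left(- \frac{1}{34694}\right) = \left(-19768\right) \left(- \frac{1}{34694}\right) = \frac{9884}{17347}$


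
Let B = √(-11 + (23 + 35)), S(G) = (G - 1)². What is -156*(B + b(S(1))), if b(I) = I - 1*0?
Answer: -156*√47 ≈ -1069.5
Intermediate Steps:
S(G) = (-1 + G)²
B = √47 (B = √(-11 + 58) = √47 ≈ 6.8557)
b(I) = I (b(I) = I + 0 = I)
-156*(B + b(S(1))) = -156*(√47 + (-1 + 1)²) = -156*(√47 + 0²) = -156*(√47 + 0) = -156*√47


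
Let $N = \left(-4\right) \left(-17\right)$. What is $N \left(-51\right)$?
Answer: $-3468$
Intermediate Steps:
$N = 68$
$N \left(-51\right) = 68 \left(-51\right) = -3468$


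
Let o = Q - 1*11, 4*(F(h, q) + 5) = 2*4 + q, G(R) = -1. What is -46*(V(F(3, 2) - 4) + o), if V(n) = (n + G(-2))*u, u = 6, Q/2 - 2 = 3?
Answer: 2116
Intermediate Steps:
Q = 10 (Q = 4 + 2*3 = 4 + 6 = 10)
F(h, q) = -3 + q/4 (F(h, q) = -5 + (2*4 + q)/4 = -5 + (8 + q)/4 = -5 + (2 + q/4) = -3 + q/4)
o = -1 (o = 10 - 1*11 = 10 - 11 = -1)
V(n) = -6 + 6*n (V(n) = (n - 1)*6 = (-1 + n)*6 = -6 + 6*n)
-46*(V(F(3, 2) - 4) + o) = -46*((-6 + 6*((-3 + (1/4)*2) - 4)) - 1) = -46*((-6 + 6*((-3 + 1/2) - 4)) - 1) = -46*((-6 + 6*(-5/2 - 4)) - 1) = -46*((-6 + 6*(-13/2)) - 1) = -46*((-6 - 39) - 1) = -46*(-45 - 1) = -46*(-46) = 2116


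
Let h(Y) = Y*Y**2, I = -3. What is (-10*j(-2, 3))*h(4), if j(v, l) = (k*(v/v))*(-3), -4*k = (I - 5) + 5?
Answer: 1440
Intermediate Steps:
k = 3/4 (k = -((-3 - 5) + 5)/4 = -(-8 + 5)/4 = -1/4*(-3) = 3/4 ≈ 0.75000)
h(Y) = Y**3
j(v, l) = -9/4 (j(v, l) = (3*(v/v)/4)*(-3) = ((3/4)*1)*(-3) = (3/4)*(-3) = -9/4)
(-10*j(-2, 3))*h(4) = -10*(-9/4)*4**3 = (45/2)*64 = 1440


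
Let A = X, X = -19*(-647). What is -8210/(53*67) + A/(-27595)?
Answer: -270207393/97989845 ≈ -2.7575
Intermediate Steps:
X = 12293
A = 12293
-8210/(53*67) + A/(-27595) = -8210/(53*67) + 12293/(-27595) = -8210/3551 + 12293*(-1/27595) = -8210*1/3551 - 12293/27595 = -8210/3551 - 12293/27595 = -270207393/97989845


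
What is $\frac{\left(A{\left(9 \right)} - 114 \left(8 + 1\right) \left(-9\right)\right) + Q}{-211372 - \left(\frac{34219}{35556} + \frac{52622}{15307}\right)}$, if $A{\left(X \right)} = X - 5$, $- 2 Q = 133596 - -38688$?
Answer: $\frac{41855439737568}{115042808947489} \approx 0.36382$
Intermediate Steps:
$Q = -86142$ ($Q = - \frac{133596 - -38688}{2} = - \frac{133596 + 38688}{2} = \left(- \frac{1}{2}\right) 172284 = -86142$)
$A{\left(X \right)} = -5 + X$
$\frac{\left(A{\left(9 \right)} - 114 \left(8 + 1\right) \left(-9\right)\right) + Q}{-211372 - \left(\frac{34219}{35556} + \frac{52622}{15307}\right)} = \frac{\left(\left(-5 + 9\right) - 114 \left(8 + 1\right) \left(-9\right)\right) - 86142}{-211372 - \left(\frac{34219}{35556} + \frac{52622}{15307}\right)} = \frac{\left(4 - 114 \cdot 9 \left(-9\right)\right) - 86142}{-211372 - \frac{2394818065}{544255692}} = \frac{\left(4 - -9234\right) - 86142}{-211372 - \frac{2394818065}{544255692}} = \frac{\left(4 + 9234\right) - 86142}{-211372 - \frac{2394818065}{544255692}} = \frac{9238 - 86142}{- \frac{115042808947489}{544255692}} = \left(-76904\right) \left(- \frac{544255692}{115042808947489}\right) = \frac{41855439737568}{115042808947489}$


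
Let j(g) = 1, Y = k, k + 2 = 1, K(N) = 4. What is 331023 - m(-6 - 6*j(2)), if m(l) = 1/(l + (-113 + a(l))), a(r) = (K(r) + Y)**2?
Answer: 38398669/116 ≈ 3.3102e+5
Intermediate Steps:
k = -1 (k = -2 + 1 = -1)
Y = -1
a(r) = 9 (a(r) = (4 - 1)**2 = 3**2 = 9)
m(l) = 1/(-104 + l) (m(l) = 1/(l + (-113 + 9)) = 1/(l - 104) = 1/(-104 + l))
331023 - m(-6 - 6*j(2)) = 331023 - 1/(-104 + (-6 - 6*1)) = 331023 - 1/(-104 + (-6 - 6)) = 331023 - 1/(-104 - 12) = 331023 - 1/(-116) = 331023 - 1*(-1/116) = 331023 + 1/116 = 38398669/116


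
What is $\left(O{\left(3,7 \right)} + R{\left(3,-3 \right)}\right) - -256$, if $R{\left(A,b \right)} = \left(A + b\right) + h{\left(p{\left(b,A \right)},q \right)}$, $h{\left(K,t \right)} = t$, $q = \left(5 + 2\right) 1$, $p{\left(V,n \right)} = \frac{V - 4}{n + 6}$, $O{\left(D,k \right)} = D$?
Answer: $266$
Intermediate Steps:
$p{\left(V,n \right)} = \frac{-4 + V}{6 + n}$
$q = 7$ ($q = 7 \cdot 1 = 7$)
$R{\left(A,b \right)} = 7 + A + b$ ($R{\left(A,b \right)} = \left(A + b\right) + 7 = 7 + A + b$)
$\left(O{\left(3,7 \right)} + R{\left(3,-3 \right)}\right) - -256 = \left(3 + \left(7 + 3 - 3\right)\right) - -256 = \left(3 + 7\right) + 256 = 10 + 256 = 266$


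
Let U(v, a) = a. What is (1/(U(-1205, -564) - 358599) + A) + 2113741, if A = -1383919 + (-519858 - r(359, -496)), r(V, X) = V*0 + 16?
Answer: 75405553523/359163 ≈ 2.0995e+5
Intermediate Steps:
r(V, X) = 16 (r(V, X) = 0 + 16 = 16)
A = -1903793 (A = -1383919 + (-519858 - 1*16) = -1383919 + (-519858 - 16) = -1383919 - 519874 = -1903793)
(1/(U(-1205, -564) - 358599) + A) + 2113741 = (1/(-564 - 358599) - 1903793) + 2113741 = (1/(-359163) - 1903793) + 2113741 = (-1/359163 - 1903793) + 2113741 = -683772005260/359163 + 2113741 = 75405553523/359163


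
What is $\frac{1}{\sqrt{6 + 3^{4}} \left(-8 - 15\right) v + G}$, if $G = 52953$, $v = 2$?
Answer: $\frac{17651}{934612039} + \frac{46 \sqrt{87}}{2803836117} \approx 1.9039 \cdot 10^{-5}$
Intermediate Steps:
$\frac{1}{\sqrt{6 + 3^{4}} \left(-8 - 15\right) v + G} = \frac{1}{\sqrt{6 + 3^{4}} \left(-8 - 15\right) 2 + 52953} = \frac{1}{\sqrt{6 + 81} \left(\left(-23\right) 2\right) + 52953} = \frac{1}{\sqrt{87} \left(-46\right) + 52953} = \frac{1}{- 46 \sqrt{87} + 52953} = \frac{1}{52953 - 46 \sqrt{87}}$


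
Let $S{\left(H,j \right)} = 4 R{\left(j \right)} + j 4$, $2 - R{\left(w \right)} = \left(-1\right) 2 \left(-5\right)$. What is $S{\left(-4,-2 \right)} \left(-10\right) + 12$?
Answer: $412$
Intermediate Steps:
$R{\left(w \right)} = -8$ ($R{\left(w \right)} = 2 - \left(-1\right) 2 \left(-5\right) = 2 - \left(-2\right) \left(-5\right) = 2 - 10 = -8$)
$S{\left(H,j \right)} = -32 + 4 j$ ($S{\left(H,j \right)} = 4 \left(-8\right) + j 4 = -32 + 4 j$)
$S{\left(-4,-2 \right)} \left(-10\right) + 12 = \left(-32 + 4 \left(-2\right)\right) \left(-10\right) + 12 = \left(-32 - 8\right) \left(-10\right) + 12 = \left(-40\right) \left(-10\right) + 12 = 400 + 12 = 412$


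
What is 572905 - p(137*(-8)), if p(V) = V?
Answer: 574001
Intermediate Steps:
572905 - p(137*(-8)) = 572905 - 137*(-8) = 572905 - 1*(-1096) = 572905 + 1096 = 574001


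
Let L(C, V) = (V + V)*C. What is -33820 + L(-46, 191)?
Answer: -51392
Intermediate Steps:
L(C, V) = 2*C*V (L(C, V) = (2*V)*C = 2*C*V)
-33820 + L(-46, 191) = -33820 + 2*(-46)*191 = -33820 - 17572 = -51392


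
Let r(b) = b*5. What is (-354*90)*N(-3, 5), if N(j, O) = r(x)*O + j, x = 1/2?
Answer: -302670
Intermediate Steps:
x = ½ ≈ 0.50000
r(b) = 5*b
N(j, O) = j + 5*O/2 (N(j, O) = (5*(½))*O + j = 5*O/2 + j = j + 5*O/2)
(-354*90)*N(-3, 5) = (-354*90)*(-3 + (5/2)*5) = -31860*(-3 + 25/2) = -31860*19/2 = -302670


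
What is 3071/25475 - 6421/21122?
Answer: -98709313/538082950 ≈ -0.18345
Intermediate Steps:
3071/25475 - 6421/21122 = -98709313/538082950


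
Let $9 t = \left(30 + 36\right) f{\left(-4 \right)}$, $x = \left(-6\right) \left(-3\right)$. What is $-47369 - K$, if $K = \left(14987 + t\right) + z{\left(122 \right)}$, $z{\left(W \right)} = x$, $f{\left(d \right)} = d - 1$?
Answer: $- \frac{187012}{3} \approx -62337.0$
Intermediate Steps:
$x = 18$
$f{\left(d \right)} = -1 + d$ ($f{\left(d \right)} = d - 1 = -1 + d$)
$z{\left(W \right)} = 18$
$t = - \frac{110}{3}$ ($t = \frac{\left(30 + 36\right) \left(-1 - 4\right)}{9} = \frac{66 \left(-5\right)}{9} = \frac{1}{9} \left(-330\right) = - \frac{110}{3} \approx -36.667$)
$K = \frac{44905}{3}$ ($K = \left(14987 - \frac{110}{3}\right) + 18 = \frac{44851}{3} + 18 = \frac{44905}{3} \approx 14968.0$)
$-47369 - K = -47369 - \frac{44905}{3} = - \frac{187012}{3}$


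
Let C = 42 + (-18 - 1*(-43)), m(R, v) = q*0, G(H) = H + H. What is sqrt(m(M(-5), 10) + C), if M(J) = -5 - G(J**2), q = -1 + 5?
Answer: sqrt(67) ≈ 8.1853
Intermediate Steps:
q = 4
G(H) = 2*H
M(J) = -5 - 2*J**2
m(R, v) = 0 (m(R, v) = 4*0 = 0)
C = 67 (C = 42 + (-18 + 43) = 42 + 25 = 67)
sqrt(m(M(-5), 10) + C) = sqrt(0 + 67) = sqrt(67)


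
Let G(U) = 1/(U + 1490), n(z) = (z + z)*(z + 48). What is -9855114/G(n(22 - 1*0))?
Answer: -45037870980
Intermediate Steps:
n(z) = 2*z*(48 + z) (n(z) = (2*z)*(48 + z) = 2*z*(48 + z))
G(U) = 1/(1490 + U)
-9855114/G(n(22 - 1*0)) = -(14684119860 + 19710228*(22 - 1*0)*(48 + (22 - 1*0))) = -(14684119860 + 19710228*(22 + 0)*(48 + (22 + 0))) = -9855114/(1/(1490 + 2*22*(48 + 22))) = -9855114/(1/(1490 + 2*22*70)) = -9855114/(1/(1490 + 3080)) = -9855114/(1/4570) = -9855114/1/4570 = -9855114*4570 = -45037870980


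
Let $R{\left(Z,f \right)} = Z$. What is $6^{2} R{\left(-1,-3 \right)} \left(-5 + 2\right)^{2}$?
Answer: $-324$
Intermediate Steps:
$6^{2} R{\left(-1,-3 \right)} \left(-5 + 2\right)^{2} = 6^{2} \left(-1\right) \left(-5 + 2\right)^{2} = 36 \left(-1\right) \left(-3\right)^{2} = \left(-36\right) 9 = -324$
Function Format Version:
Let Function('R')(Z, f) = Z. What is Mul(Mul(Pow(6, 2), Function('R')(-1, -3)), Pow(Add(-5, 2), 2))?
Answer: -324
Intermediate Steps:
Mul(Mul(Pow(6, 2), Function('R')(-1, -3)), Pow(Add(-5, 2), 2)) = Mul(Mul(Pow(6, 2), -1), Pow(Add(-5, 2), 2)) = Mul(Mul(36, -1), Pow(-3, 2)) = Mul(-36, 9) = -324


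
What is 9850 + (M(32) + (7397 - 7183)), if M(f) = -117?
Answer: 9947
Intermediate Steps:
9850 + (M(32) + (7397 - 7183)) = 9850 + (-117 + (7397 - 7183)) = 9850 + (-117 + 214) = 9850 + 97 = 9947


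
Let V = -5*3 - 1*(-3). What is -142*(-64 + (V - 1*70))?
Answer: 20732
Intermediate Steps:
V = -12 (V = -15 + 3 = -12)
-142*(-64 + (V - 1*70)) = -142*(-64 + (-12 - 1*70)) = -142*(-64 + (-12 - 70)) = -142*(-64 - 82) = -142*(-146) = 20732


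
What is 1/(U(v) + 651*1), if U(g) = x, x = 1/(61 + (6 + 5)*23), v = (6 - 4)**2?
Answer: 314/204415 ≈ 0.0015361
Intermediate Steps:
v = 4 (v = 2**2 = 4)
x = 1/314 (x = 1/(61 + 11*23) = 1/(61 + 253) = 1/314 ≈ 0.0031847)
U(g) = 1/314
1/(U(v) + 651*1) = 1/(1/314 + 651*1) = 1/(1/314 + 651) = 1/(204415/314) = 314/204415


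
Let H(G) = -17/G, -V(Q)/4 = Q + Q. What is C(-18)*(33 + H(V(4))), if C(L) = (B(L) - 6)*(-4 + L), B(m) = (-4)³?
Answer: 413105/8 ≈ 51638.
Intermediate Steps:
B(m) = -64
V(Q) = -8*Q (V(Q) = -4*(Q + Q) = -8*Q)
C(L) = 280 - 70*L (C(L) = (-64 - 6)*(-4 + L) = -70*(-4 + L) = 280 - 70*L)
C(-18)*(33 + H(V(4))) = (280 - 70*(-18))*(33 - 17/((-8*4))) = (280 + 1260)*(33 - 17/(-32)) = 1540*(33 - 17*(-1/32)) = 1540*(33 + 17/32) = 1540*(1073/32) = 413105/8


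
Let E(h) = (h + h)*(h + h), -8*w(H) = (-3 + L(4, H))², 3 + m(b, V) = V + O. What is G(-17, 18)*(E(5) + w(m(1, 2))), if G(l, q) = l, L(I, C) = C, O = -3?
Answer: -12767/8 ≈ -1595.9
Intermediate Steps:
m(b, V) = -6 + V (m(b, V) = -3 + (V - 3) = -3 + (-3 + V) = -6 + V)
w(H) = -(-3 + H)²/8
E(h) = 4*h² (E(h) = (2*h)*(2*h) = 4*h²)
G(-17, 18)*(E(5) + w(m(1, 2))) = -17*(4*5² - (-3 + (-6 + 2))²/8) = -17*(4*25 - (-3 - 4)²/8) = -17*(100 - ⅛*(-7)²) = -17*(100 - ⅛*49) = -17*(100 - 49/8) = -17*751/8 = -12767/8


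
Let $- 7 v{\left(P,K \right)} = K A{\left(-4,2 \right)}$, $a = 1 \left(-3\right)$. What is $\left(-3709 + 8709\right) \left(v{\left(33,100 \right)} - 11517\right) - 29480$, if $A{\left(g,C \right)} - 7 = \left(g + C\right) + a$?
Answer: $- \frac{404301360}{7} \approx -5.7757 \cdot 10^{7}$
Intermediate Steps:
$a = -3$
$A{\left(g,C \right)} = 4 + C + g$ ($A{\left(g,C \right)} = 7 - \left(3 - C - g\right) = 7 + \left(-3 + C + g\right) = 4 + C + g$)
$v{\left(P,K \right)} = - \frac{2 K}{7}$ ($v{\left(P,K \right)} = - \frac{K \left(4 + 2 - 4\right)}{7} = - \frac{K 2}{7} = - \frac{2 K}{7}$)
$\left(-3709 + 8709\right) \left(v{\left(33,100 \right)} - 11517\right) - 29480 = \left(-3709 + 8709\right) \left(\left(- \frac{2}{7}\right) 100 - 11517\right) - 29480 = 5000 \left(- \frac{200}{7} - 11517\right) - 29480 = 5000 \left(- \frac{80819}{7}\right) - 29480 = - \frac{404095000}{7} - 29480 = - \frac{404301360}{7}$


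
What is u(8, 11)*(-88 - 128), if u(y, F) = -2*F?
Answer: 4752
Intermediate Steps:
u(8, 11)*(-88 - 128) = (-2*11)*(-88 - 128) = -22*(-216) = 4752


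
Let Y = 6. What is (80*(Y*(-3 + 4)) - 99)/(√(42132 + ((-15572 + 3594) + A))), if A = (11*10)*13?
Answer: 127*√1974/2632 ≈ 2.1438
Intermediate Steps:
A = 1430 (A = 110*13 = 1430)
(80*(Y*(-3 + 4)) - 99)/(√(42132 + ((-15572 + 3594) + A))) = (80*(6*(-3 + 4)) - 99)/(√(42132 + ((-15572 + 3594) + 1430))) = (80*(6*1) - 99)/(√(42132 + (-11978 + 1430))) = (80*6 - 99)/(√(42132 - 10548)) = (480 - 99)/(√31584) = 381/((4*√1974)) = 381*(√1974/7896) = 127*√1974/2632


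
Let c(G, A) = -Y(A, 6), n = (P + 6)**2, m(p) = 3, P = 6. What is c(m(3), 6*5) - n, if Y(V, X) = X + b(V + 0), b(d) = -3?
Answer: -147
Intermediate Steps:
Y(V, X) = -3 + X (Y(V, X) = X - 3 = -3 + X)
n = 144 (n = (6 + 6)**2 = 12**2 = 144)
c(G, A) = -3 (c(G, A) = -(-3 + 6) = -1*3 = -3)
c(m(3), 6*5) - n = -3 - 1*144 = -3 - 144 = -147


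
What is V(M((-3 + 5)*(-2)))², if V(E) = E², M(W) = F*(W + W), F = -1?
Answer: 4096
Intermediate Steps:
M(W) = -2*W (M(W) = -(W + W) = -2*W)
V(M((-3 + 5)*(-2)))² = ((-2*(-3 + 5)*(-2))²)² = ((-4*(-2))²)² = ((-2*(-4))²)² = (8²)² = 64² = 4096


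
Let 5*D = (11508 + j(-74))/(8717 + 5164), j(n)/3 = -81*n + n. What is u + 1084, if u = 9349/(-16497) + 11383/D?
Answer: 502087441781/17882748 ≈ 28077.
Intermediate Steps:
j(n) = -240*n (j(n) = 3*(-81*n + n) = 3*(-80*n) = -240*n)
D = 9756/23135 (D = ((11508 - 240*(-74))/(8717 + 5164))/5 = ((11508 + 17760)/13881)/5 = (29268*(1/13881))/5 = (1/5)*(9756/4627) = 9756/23135 ≈ 0.42170)
u = 482702542949/17882748 (u = 9349/(-16497) + 11383/(9756/23135) = 9349*(-1/16497) + 11383*(23135/9756) = -9349/16497 + 263345705/9756 = 482702542949/17882748 ≈ 26993.)
u + 1084 = 482702542949/17882748 + 1084 = 502087441781/17882748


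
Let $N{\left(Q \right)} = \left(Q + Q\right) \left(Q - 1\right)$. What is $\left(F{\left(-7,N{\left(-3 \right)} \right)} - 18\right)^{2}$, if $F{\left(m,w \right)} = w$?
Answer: $36$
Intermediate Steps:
$N{\left(Q \right)} = 2 Q \left(-1 + Q\right)$
$\left(F{\left(-7,N{\left(-3 \right)} \right)} - 18\right)^{2} = \left(2 \left(-3\right) \left(-1 - 3\right) - 18\right)^{2} = \left(2 \left(-3\right) \left(-4\right) - 18\right)^{2} = \left(24 - 18\right)^{2} = 6^{2} = 36$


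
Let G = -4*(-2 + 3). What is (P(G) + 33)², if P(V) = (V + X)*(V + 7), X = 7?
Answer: 1764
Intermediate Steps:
G = -4 (G = -4*1 = -4)
P(V) = (7 + V)² (P(V) = (V + 7)*(V + 7) = (7 + V)*(7 + V) = (7 + V)²)
(P(G) + 33)² = ((49 + (-4)² + 14*(-4)) + 33)² = ((49 + 16 - 56) + 33)² = (9 + 33)² = 42² = 1764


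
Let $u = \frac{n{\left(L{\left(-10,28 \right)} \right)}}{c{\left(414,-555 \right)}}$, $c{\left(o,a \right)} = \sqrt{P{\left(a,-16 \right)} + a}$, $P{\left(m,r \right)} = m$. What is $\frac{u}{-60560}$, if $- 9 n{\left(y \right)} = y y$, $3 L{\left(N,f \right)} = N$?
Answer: $- \frac{i \sqrt{1110}}{54449496} \approx - 6.1188 \cdot 10^{-7} i$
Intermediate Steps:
$c{\left(o,a \right)} = \sqrt{2} \sqrt{a}$ ($c{\left(o,a \right)} = \sqrt{a + a} = \sqrt{2 a} = \sqrt{2} \sqrt{a}$)
$L{\left(N,f \right)} = \frac{N}{3}$
$n{\left(y \right)} = - \frac{y^{2}}{9}$ ($n{\left(y \right)} = - \frac{y y}{9} = - \frac{y^{2}}{9}$)
$u = \frac{10 i \sqrt{1110}}{8991}$ ($u = \frac{\left(- \frac{1}{9}\right) \left(\frac{1}{3} \left(-10\right)\right)^{2}}{\sqrt{2} \sqrt{-555}} = \frac{\left(- \frac{1}{9}\right) \left(- \frac{10}{3}\right)^{2}}{\sqrt{2} i \sqrt{555}} = \frac{\left(- \frac{1}{9}\right) \frac{100}{9}}{i \sqrt{1110}} = - \frac{100 \left(- \frac{i \sqrt{1110}}{1110}\right)}{81} = \frac{10 i \sqrt{1110}}{8991} \approx 0.037056 i$)
$\frac{u}{-60560} = \frac{\frac{10}{8991} i \sqrt{1110}}{-60560} = \frac{10 i \sqrt{1110}}{8991} \left(- \frac{1}{60560}\right) = - \frac{i \sqrt{1110}}{54449496}$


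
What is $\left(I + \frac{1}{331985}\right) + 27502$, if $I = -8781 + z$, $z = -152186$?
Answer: $- \frac{44308378024}{331985} \approx -1.3347 \cdot 10^{5}$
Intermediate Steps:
$I = -160967$ ($I = -8781 - 152186 = -160967$)
$\left(I + \frac{1}{331985}\right) + 27502 = \left(-160967 + \frac{1}{331985}\right) + 27502 = - \frac{53438629494}{331985} + 27502 = - \frac{44308378024}{331985}$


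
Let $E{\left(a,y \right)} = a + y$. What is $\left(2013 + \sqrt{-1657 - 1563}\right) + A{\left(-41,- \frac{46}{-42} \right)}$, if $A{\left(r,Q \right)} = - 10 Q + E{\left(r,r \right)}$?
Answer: $\frac{40321}{21} + 2 i \sqrt{805} \approx 1920.0 + 56.745 i$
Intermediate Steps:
$A{\left(r,Q \right)} = - 10 Q + 2 r$ ($A{\left(r,Q \right)} = - 10 Q + \left(r + r\right) = - 10 Q + 2 r$)
$\left(2013 + \sqrt{-1657 - 1563}\right) + A{\left(-41,- \frac{46}{-42} \right)} = \left(2013 + \sqrt{-1657 - 1563}\right) - \left(82 + 10 \left(- \frac{46}{-42}\right)\right) = \left(2013 + \sqrt{-3220}\right) - \left(82 + 10 \left(\left(-46\right) \left(- \frac{1}{42}\right)\right)\right) = \left(2013 + 2 i \sqrt{805}\right) - \frac{1952}{21} = \frac{40321}{21} + 2 i \sqrt{805}$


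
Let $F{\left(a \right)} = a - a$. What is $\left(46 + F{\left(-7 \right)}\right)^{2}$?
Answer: $2116$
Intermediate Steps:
$F{\left(a \right)} = 0$
$\left(46 + F{\left(-7 \right)}\right)^{2} = \left(46 + 0\right)^{2} = 46^{2} = 2116$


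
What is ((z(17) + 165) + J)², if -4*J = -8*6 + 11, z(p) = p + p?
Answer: 693889/16 ≈ 43368.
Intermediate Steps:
z(p) = 2*p
J = 37/4 (J = -(-8*6 + 11)/4 = -(-48 + 11)/4 = -¼*(-37) = 37/4 ≈ 9.2500)
((z(17) + 165) + J)² = ((2*17 + 165) + 37/4)² = ((34 + 165) + 37/4)² = (199 + 37/4)² = (833/4)² = 693889/16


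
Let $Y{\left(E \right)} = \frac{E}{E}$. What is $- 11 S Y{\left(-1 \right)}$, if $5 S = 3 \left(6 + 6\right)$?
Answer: $- \frac{396}{5} \approx -79.2$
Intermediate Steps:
$S = \frac{36}{5}$ ($S = \frac{3 \left(6 + 6\right)}{5} = \frac{3 \cdot 12}{5} = \frac{1}{5} \cdot 36 = \frac{36}{5} \approx 7.2$)
$Y{\left(E \right)} = 1$
$- 11 S Y{\left(-1 \right)} = \left(-11\right) \frac{36}{5} \cdot 1 = \left(- \frac{396}{5}\right) 1 = - \frac{396}{5}$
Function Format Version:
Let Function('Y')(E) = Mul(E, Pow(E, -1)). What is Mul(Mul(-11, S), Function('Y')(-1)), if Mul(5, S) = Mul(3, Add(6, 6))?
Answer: Rational(-396, 5) ≈ -79.200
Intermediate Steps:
S = Rational(36, 5) (S = Mul(Rational(1, 5), Mul(3, Add(6, 6))) = Mul(Rational(1, 5), Mul(3, 12)) = Mul(Rational(1, 5), 36) = Rational(36, 5) ≈ 7.2000)
Function('Y')(E) = 1
Mul(Mul(-11, S), Function('Y')(-1)) = Mul(Mul(-11, Rational(36, 5)), 1) = Mul(Rational(-396, 5), 1) = Rational(-396, 5)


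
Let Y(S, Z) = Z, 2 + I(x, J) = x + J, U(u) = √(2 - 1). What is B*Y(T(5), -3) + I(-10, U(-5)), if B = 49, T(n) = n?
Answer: -158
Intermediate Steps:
U(u) = 1 (U(u) = √1 = 1)
I(x, J) = -2 + J + x (I(x, J) = -2 + (x + J) = -2 + (J + x) = -2 + J + x)
B*Y(T(5), -3) + I(-10, U(-5)) = 49*(-3) + (-2 + 1 - 10) = -147 - 11 = -158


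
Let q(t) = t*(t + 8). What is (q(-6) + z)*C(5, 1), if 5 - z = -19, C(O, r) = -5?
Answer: -60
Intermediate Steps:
q(t) = t*(8 + t)
z = 24 (z = 5 - 1*(-19) = 5 + 19 = 24)
(q(-6) + z)*C(5, 1) = (-6*(8 - 6) + 24)*(-5) = (-6*2 + 24)*(-5) = (-12 + 24)*(-5) = 12*(-5) = -60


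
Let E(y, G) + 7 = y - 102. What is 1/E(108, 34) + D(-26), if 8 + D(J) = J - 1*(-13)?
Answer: -22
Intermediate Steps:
E(y, G) = -109 + y (E(y, G) = -7 + (y - 102) = -7 + (-102 + y) = -109 + y)
D(J) = 5 + J (D(J) = -8 + (J - 1*(-13)) = -8 + (J + 13) = -8 + (13 + J) = 5 + J)
1/E(108, 34) + D(-26) = 1/(-109 + 108) + (5 - 26) = 1/(-1) - 21 = -1 - 21 = -22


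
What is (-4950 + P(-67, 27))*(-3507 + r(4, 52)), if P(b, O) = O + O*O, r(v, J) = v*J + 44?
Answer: 13651470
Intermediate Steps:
r(v, J) = 44 + J*v (r(v, J) = J*v + 44 = 44 + J*v)
P(b, O) = O + O**2
(-4950 + P(-67, 27))*(-3507 + r(4, 52)) = (-4950 + 27*(1 + 27))*(-3507 + (44 + 52*4)) = (-4950 + 27*28)*(-3507 + (44 + 208)) = (-4950 + 756)*(-3507 + 252) = -4194*(-3255) = 13651470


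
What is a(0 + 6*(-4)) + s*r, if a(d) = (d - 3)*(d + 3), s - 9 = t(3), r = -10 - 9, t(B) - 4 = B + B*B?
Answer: 92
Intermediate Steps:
t(B) = 4 + B + B² (t(B) = 4 + (B + B*B) = 4 + (B + B²) = 4 + B + B²)
r = -19
s = 25 (s = 9 + (4 + 3 + 3²) = 9 + (4 + 3 + 9) = 9 + 16 = 25)
a(d) = (-3 + d)*(3 + d)
a(0 + 6*(-4)) + s*r = (-9 + (0 + 6*(-4))²) + 25*(-19) = (-9 + (0 - 24)²) - 475 = (-9 + (-24)²) - 475 = (-9 + 576) - 475 = 567 - 475 = 92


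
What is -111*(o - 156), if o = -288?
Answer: 49284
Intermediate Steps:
-111*(o - 156) = -111*(-288 - 156) = -111*(-444) = 49284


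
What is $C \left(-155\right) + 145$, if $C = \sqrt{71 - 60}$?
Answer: $145 - 155 \sqrt{11} \approx -369.08$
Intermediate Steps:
$C = \sqrt{11} \approx 3.3166$
$C \left(-155\right) + 145 = \sqrt{11} \left(-155\right) + 145 = - 155 \sqrt{11} + 145 = 145 - 155 \sqrt{11}$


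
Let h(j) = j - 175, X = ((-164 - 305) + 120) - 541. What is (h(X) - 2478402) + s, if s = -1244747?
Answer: -3724214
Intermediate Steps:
X = -890 (X = (-469 + 120) - 541 = -349 - 541 = -890)
h(j) = -175 + j
(h(X) - 2478402) + s = ((-175 - 890) - 2478402) - 1244747 = (-1065 - 2478402) - 1244747 = -2479467 - 1244747 = -3724214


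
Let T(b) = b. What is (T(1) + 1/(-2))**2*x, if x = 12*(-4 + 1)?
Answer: -9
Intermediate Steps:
x = -36 (x = 12*(-3) = -36)
(T(1) + 1/(-2))**2*x = (1 + 1/(-2))**2*(-36) = (1 - 1/2)**2*(-36) = (1/2)**2*(-36) = (1/4)*(-36) = -9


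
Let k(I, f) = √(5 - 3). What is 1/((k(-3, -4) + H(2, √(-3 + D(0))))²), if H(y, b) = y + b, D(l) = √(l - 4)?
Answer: (2 + √2 + √(-3 + 2*I))⁻² ≈ 0.034317 - 0.039833*I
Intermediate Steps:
D(l) = √(-4 + l)
H(y, b) = b + y
k(I, f) = √2
1/((k(-3, -4) + H(2, √(-3 + D(0))))²) = 1/((√2 + (√(-3 + √(-4 + 0)) + 2))²) = 1/((√2 + (√(-3 + √(-4)) + 2))²) = 1/((√2 + (√(-3 + 2*I) + 2))²) = 1/((√2 + (2 + √(-3 + 2*I)))²) = 1/((2 + √2 + √(-3 + 2*I))²) = (2 + √2 + √(-3 + 2*I))⁻²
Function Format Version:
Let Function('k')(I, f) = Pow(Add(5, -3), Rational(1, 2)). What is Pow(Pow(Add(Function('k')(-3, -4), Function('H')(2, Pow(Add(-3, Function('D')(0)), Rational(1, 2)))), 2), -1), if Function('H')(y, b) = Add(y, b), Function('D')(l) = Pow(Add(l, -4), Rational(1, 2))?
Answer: Pow(Add(2, Pow(2, Rational(1, 2)), Pow(Add(-3, Mul(2, I)), Rational(1, 2))), -2) ≈ Add(0.034317, Mul(-0.039833, I))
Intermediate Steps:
Function('D')(l) = Pow(Add(-4, l), Rational(1, 2))
Function('H')(y, b) = Add(b, y)
Function('k')(I, f) = Pow(2, Rational(1, 2))
Pow(Pow(Add(Function('k')(-3, -4), Function('H')(2, Pow(Add(-3, Function('D')(0)), Rational(1, 2)))), 2), -1) = Pow(Pow(Add(Pow(2, Rational(1, 2)), Add(Pow(Add(-3, Pow(Add(-4, 0), Rational(1, 2))), Rational(1, 2)), 2)), 2), -1) = Pow(Pow(Add(Pow(2, Rational(1, 2)), Add(Pow(Add(-3, Pow(-4, Rational(1, 2))), Rational(1, 2)), 2)), 2), -1) = Pow(Pow(Add(Pow(2, Rational(1, 2)), Add(Pow(Add(-3, Mul(2, I)), Rational(1, 2)), 2)), 2), -1) = Pow(Pow(Add(Pow(2, Rational(1, 2)), Add(2, Pow(Add(-3, Mul(2, I)), Rational(1, 2)))), 2), -1) = Pow(Pow(Add(2, Pow(2, Rational(1, 2)), Pow(Add(-3, Mul(2, I)), Rational(1, 2))), 2), -1) = Pow(Add(2, Pow(2, Rational(1, 2)), Pow(Add(-3, Mul(2, I)), Rational(1, 2))), -2)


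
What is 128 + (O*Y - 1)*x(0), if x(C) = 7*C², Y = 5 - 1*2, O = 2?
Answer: 128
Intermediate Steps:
Y = 3 (Y = 5 - 2 = 3)
128 + (O*Y - 1)*x(0) = 128 + (2*3 - 1)*(7*0²) = 128 + (6 - 1)*(7*0) = 128 + 5*0 = 128 + 0 = 128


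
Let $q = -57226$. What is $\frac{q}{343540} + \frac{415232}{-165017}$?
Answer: $- \frac{76046032061}{28344970090} \approx -2.6829$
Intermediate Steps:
$\frac{q}{343540} + \frac{415232}{-165017} = - \frac{57226}{343540} + \frac{415232}{-165017} = \left(-57226\right) \frac{1}{343540} + 415232 \left(- \frac{1}{165017}\right) = - \frac{28613}{171770} - \frac{415232}{165017} = - \frac{76046032061}{28344970090}$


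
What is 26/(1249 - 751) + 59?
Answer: 14704/249 ≈ 59.052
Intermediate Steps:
26/(1249 - 751) + 59 = 26/498 + 59 = (1/498)*26 + 59 = 13/249 + 59 = 14704/249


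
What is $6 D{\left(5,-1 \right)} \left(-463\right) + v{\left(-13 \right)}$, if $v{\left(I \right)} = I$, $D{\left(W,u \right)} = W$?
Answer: $-13903$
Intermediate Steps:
$6 D{\left(5,-1 \right)} \left(-463\right) + v{\left(-13 \right)} = 6 \cdot 5 \left(-463\right) - 13 = 30 \left(-463\right) - 13 = -13890 - 13 = -13903$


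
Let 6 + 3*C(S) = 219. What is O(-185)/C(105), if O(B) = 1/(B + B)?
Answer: -1/26270 ≈ -3.8066e-5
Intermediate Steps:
C(S) = 71 (C(S) = -2 + (⅓)*219 = -2 + 73 = 71)
O(B) = 1/(2*B)
O(-185)/C(105) = ((½)/(-185))/71 = ((½)*(-1/185))*(1/71) = -1/370*1/71 = -1/26270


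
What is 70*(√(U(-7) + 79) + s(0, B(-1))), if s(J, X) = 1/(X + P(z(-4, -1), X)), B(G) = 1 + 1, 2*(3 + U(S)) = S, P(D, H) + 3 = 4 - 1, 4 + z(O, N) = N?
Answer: 35 + 35*√290 ≈ 631.03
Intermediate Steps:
z(O, N) = -4 + N
P(D, H) = 0 (P(D, H) = -3 + (4 - 1) = -3 + 3 = 0)
U(S) = -3 + S/2
B(G) = 2
s(J, X) = 1/X (s(J, X) = 1/(X + 0) = 1/X)
70*(√(U(-7) + 79) + s(0, B(-1))) = 70*(√((-3 + (½)*(-7)) + 79) + 1/2) = 70*(√((-3 - 7/2) + 79) + ½) = 70*(√(-13/2 + 79) + ½) = 70*(√(145/2) + ½) = 70*(√290/2 + ½) = 70*(½ + √290/2) = 35 + 35*√290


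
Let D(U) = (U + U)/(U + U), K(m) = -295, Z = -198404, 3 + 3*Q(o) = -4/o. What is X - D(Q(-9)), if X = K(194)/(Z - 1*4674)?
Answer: -3437/3442 ≈ -0.99855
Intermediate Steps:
Q(o) = -1 - 4/(3*o) (Q(o) = -1 + (-4/o)/3 = -1 - 4/(3*o))
D(U) = 1 (D(U) = (2*U)/((2*U)) = (2*U)*(1/(2*U)) = 1)
X = 5/3442 (X = -295/(-198404 - 1*4674) = -295/(-198404 - 4674) = -295/(-203078) = -295*(-1/203078) = 5/3442 ≈ 0.0014526)
X - D(Q(-9)) = 5/3442 - 1*1 = 5/3442 - 1 = -3437/3442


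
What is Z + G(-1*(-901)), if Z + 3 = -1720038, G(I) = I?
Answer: -1719140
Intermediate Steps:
Z = -1720041 (Z = -3 - 1720038 = -1720041)
Z + G(-1*(-901)) = -1720041 - 1*(-901) = -1720041 + 901 = -1719140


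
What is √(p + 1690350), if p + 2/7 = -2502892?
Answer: 2*I*√9953643/7 ≈ 901.41*I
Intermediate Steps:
p = -17520246/7 (p = -2/7 - 2502892 = -17520246/7 ≈ -2.5029e+6)
√(p + 1690350) = √(-17520246/7 + 1690350) = √(-5687796/7) = 2*I*√9953643/7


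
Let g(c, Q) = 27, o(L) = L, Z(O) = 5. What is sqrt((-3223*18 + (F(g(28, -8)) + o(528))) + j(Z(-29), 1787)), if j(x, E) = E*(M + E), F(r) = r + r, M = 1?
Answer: 6*sqrt(87159) ≈ 1771.4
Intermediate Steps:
F(r) = 2*r
j(x, E) = E*(1 + E)
sqrt((-3223*18 + (F(g(28, -8)) + o(528))) + j(Z(-29), 1787)) = sqrt((-3223*18 + (2*27 + 528)) + 1787*(1 + 1787)) = sqrt((-58014 + (54 + 528)) + 1787*1788) = sqrt((-58014 + 582) + 3195156) = sqrt(-57432 + 3195156) = sqrt(3137724) = 6*sqrt(87159)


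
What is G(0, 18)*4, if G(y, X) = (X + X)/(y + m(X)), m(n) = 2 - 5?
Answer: -48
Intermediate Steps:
m(n) = -3
G(y, X) = 2*X/(-3 + y) (G(y, X) = (X + X)/(y - 3) = (2*X)/(-3 + y) = 2*X/(-3 + y))
G(0, 18)*4 = (2*18/(-3 + 0))*4 = (2*18/(-3))*4 = (2*18*(-⅓))*4 = -12*4 = -48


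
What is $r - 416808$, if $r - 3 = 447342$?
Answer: $30537$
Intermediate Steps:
$r = 447345$ ($r = 3 + 447342 = 447345$)
$r - 416808 = 447345 - 416808 = 30537$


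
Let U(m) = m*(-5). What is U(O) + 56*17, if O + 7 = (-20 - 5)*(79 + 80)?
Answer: 20862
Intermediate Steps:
O = -3982 (O = -7 + (-20 - 5)*(79 + 80) = -7 - 25*159 = -7 - 3975 = -3982)
U(m) = -5*m
U(O) + 56*17 = -5*(-3982) + 56*17 = 19910 + 952 = 20862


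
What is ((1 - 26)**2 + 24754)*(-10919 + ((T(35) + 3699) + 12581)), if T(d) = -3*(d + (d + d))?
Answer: 128062434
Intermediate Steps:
T(d) = -9*d (T(d) = -3*(d + 2*d) = -9*d)
((1 - 26)**2 + 24754)*(-10919 + ((T(35) + 3699) + 12581)) = ((1 - 26)**2 + 24754)*(-10919 + ((-9*35 + 3699) + 12581)) = ((-25)**2 + 24754)*(-10919 + ((-315 + 3699) + 12581)) = (625 + 24754)*(-10919 + (3384 + 12581)) = 25379*(-10919 + 15965) = 25379*5046 = 128062434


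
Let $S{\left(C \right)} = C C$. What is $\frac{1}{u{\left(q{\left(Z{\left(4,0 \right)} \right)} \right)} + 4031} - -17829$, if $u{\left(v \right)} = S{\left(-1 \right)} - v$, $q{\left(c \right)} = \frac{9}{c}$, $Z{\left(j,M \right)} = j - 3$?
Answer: $\frac{71726068}{4023} \approx 17829.0$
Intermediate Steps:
$S{\left(C \right)} = C^{2}$
$Z{\left(j,M \right)} = -3 + j$
$u{\left(v \right)} = 1 - v$ ($u{\left(v \right)} = \left(-1\right)^{2} - v = 1 - v$)
$\frac{1}{u{\left(q{\left(Z{\left(4,0 \right)} \right)} \right)} + 4031} - -17829 = \frac{1}{\left(1 - \frac{9}{-3 + 4}\right) + 4031} - -17829 = \frac{1}{\left(1 - \frac{9}{1}\right) + 4031} + 17829 = \frac{1}{\left(1 - 9 \cdot 1\right) + 4031} + 17829 = \frac{1}{\left(1 - 9\right) + 4031} + 17829 = \frac{1}{-8 + 4031} + 17829 = \frac{1}{4023} + 17829 = \frac{71726068}{4023}$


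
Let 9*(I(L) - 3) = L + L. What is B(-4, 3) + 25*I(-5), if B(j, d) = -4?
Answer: 389/9 ≈ 43.222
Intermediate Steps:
I(L) = 3 + 2*L/9 (I(L) = 3 + (L + L)/9 = 3 + (2*L)/9 = 3 + 2*L/9)
B(-4, 3) + 25*I(-5) = -4 + 25*(3 + (2/9)*(-5)) = -4 + 25*(3 - 10/9) = -4 + 25*(17/9) = -4 + 425/9 = 389/9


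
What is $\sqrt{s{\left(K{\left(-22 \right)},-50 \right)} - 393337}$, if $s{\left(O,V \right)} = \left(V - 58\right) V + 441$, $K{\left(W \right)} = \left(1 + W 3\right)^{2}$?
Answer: $2 i \sqrt{96874} \approx 622.49 i$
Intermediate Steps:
$K{\left(W \right)} = \left(1 + 3 W\right)^{2}$
$s{\left(O,V \right)} = 441 + V \left(-58 + V\right)$ ($s{\left(O,V \right)} = \left(-58 + V\right) V + 441 = V \left(-58 + V\right) + 441 = 441 + V \left(-58 + V\right)$)
$\sqrt{s{\left(K{\left(-22 \right)},-50 \right)} - 393337} = \sqrt{\left(441 + \left(-50\right)^{2} - -2900\right) - 393337} = \sqrt{\left(441 + 2500 + 2900\right) - 393337} = \sqrt{5841 - 393337} = \sqrt{-387496} = 2 i \sqrt{96874}$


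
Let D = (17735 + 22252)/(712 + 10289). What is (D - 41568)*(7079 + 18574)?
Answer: -3909941167131/3667 ≈ -1.0663e+9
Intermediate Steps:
D = 13329/3667 (D = 39987/11001 = 39987*(1/11001) = 13329/3667 ≈ 3.6348)
(D - 41568)*(7079 + 18574) = (13329/3667 - 41568)*(7079 + 18574) = -152416527/3667*25653 = -3909941167131/3667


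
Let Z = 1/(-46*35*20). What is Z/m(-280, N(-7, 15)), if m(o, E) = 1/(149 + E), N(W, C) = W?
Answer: -71/16100 ≈ -0.0044099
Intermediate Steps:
Z = -1/32200 (Z = 1/(-1610*20) = 1/(-32200) = -1/32200 ≈ -3.1056e-5)
Z/m(-280, N(-7, 15)) = -1/(32200*(1/(149 - 7))) = -1/(32200*(1/142)) = -1/(32200*1/142) = -1/32200*142 = -71/16100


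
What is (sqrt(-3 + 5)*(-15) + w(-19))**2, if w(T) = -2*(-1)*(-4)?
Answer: 514 + 240*sqrt(2) ≈ 853.41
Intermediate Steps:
w(T) = -8 (w(T) = 2*(-4) = -8)
(sqrt(-3 + 5)*(-15) + w(-19))**2 = (sqrt(-3 + 5)*(-15) - 8)**2 = (sqrt(2)*(-15) - 8)**2 = (-15*sqrt(2) - 8)**2 = (-8 - 15*sqrt(2))**2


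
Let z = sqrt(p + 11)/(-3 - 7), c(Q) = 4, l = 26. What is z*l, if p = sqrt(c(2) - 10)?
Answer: -13*sqrt(11 + I*sqrt(6))/5 ≈ -8.6759 - 0.95429*I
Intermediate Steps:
p = I*sqrt(6) (p = sqrt(4 - 10) = sqrt(-6) = I*sqrt(6) ≈ 2.4495*I)
z = -sqrt(11 + I*sqrt(6))/10 (z = sqrt(I*sqrt(6) + 11)/(-3 - 7) = sqrt(11 + I*sqrt(6))/(-10) = -sqrt(11 + I*sqrt(6))/10 ≈ -0.33369 - 0.036703*I)
z*l = -sqrt(11 + I*sqrt(6))/10*26 = -13*sqrt(11 + I*sqrt(6))/5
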